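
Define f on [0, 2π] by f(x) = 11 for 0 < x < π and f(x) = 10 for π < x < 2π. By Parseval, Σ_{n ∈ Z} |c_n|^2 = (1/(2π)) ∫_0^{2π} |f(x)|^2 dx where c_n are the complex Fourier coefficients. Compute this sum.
Σ |c_n|^2 = 221/2

Parseval equates the L^2 energy of f (normalised by 1/(2π)) with the ℓ^2 sum of its Fourier coefficients: (1/(2π)) ∫_0^{2π} |f|^2 = Σ |c_n|^2.
Compute the left side: (1/(2π)) [∫_0^π 11^2 dx + ∫_π^{2π} 10^2 dx] = (1/(2π)) · (121π + 100π) = (121 + 100)/2 = 221/2.
So Σ_{n ∈ Z} |c_n|^2 = 221/2.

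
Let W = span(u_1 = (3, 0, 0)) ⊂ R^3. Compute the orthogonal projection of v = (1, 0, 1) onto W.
proj_W(v) = (1, 0, 0)

Set up U = [u_1 | ... | u_1] ∈ R^(3×1). The projector onto W = col(U) is P = U (U^T U)^(-1) U^T.
Compute U^T U =
  [9],
and U^T v = (3).
Solve U^T U · c = U^T v for the coefficients: c = (1/3). The projection is proj_W(v) = U c.
Check: (v - proj_W(v)) · u_1 = 0  (should be 0).
Result: proj_W(v) = (1, 0, 0).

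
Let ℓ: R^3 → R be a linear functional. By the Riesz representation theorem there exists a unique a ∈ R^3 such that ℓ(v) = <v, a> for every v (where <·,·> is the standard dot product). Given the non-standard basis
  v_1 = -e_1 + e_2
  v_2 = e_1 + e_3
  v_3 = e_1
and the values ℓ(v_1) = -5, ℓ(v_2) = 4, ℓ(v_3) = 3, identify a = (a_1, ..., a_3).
a = (3, -2, 1)

Write a = (a_1, ..., a_3) in the standard basis. For each basis vector v_i, ℓ(v_i) = <v_i, a> is a linear equation in the a_j's. Collect the n equations into a matrix system V a = ℓ, where row i of V is v_i (expressed in the standard basis). Since V is invertible (lower-triangular with 1s on the diagonal, up to permutation), solve by back-substitution:
  V =
[[-1, 1, 0],
 [1, 0, 1],
 [1, 0, 0]]
  V a = (-5, 4, 3)
Solving gives a = (3, -2, 1).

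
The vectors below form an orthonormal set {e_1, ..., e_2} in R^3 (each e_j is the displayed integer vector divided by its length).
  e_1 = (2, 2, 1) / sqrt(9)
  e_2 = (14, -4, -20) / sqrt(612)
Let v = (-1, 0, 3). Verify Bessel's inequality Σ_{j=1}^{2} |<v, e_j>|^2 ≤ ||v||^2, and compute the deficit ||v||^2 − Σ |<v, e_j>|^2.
Σ |<v, e_j>|^2 = 154/17; ||v||^2 = 10; deficit = 16/17

Write each e_j = u_j / sqrt(<u_j, u_j>) where u_j is the displayed integer vector. Then <v, e_j> = <v, u_j> / sqrt(<u_j, u_j>), so |<v, e_j>|^2 = <v, u_j>^2 / <u_j, u_j>.
Coefficients: <v, e_1> = 1/sqrt(9), <v, e_2> = -74/sqrt(612).
Square and sum: Σ |<v, e_j>|^2 = 154/17.
Compute ||v||^2 = v·v = 10.
Deficit = 10 − 154/17 = 16/17 ≥ 0, confirming Bessel's inequality. (The deficit equals ||v − Σ <v,e_j> e_j||^2, the squared distance from v to span{e_j}.)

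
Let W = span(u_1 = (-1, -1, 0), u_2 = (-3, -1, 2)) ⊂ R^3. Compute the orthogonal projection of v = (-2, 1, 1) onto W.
proj_W(v) = (-4/3, 1/3, 5/3)

Set up U = [u_1 | ... | u_2] ∈ R^(3×2). The projector onto W = col(U) is P = U (U^T U)^(-1) U^T.
Compute U^T U =
  [2, 4]
  [4, 14],
and U^T v = (1, 7).
Solve U^T U · c = U^T v for the coefficients: c = (-7/6, 5/6). The projection is proj_W(v) = U c.
Check: (v - proj_W(v)) · u_1 = 0  (should be 0).
Check: (v - proj_W(v)) · u_2 = 0  (should be 0).
Result: proj_W(v) = (-4/3, 1/3, 5/3).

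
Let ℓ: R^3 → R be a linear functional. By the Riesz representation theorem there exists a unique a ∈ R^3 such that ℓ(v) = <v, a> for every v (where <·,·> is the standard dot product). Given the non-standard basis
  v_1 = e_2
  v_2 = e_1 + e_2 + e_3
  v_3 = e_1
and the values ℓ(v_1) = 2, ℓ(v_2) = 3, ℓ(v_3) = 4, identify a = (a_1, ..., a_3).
a = (4, 2, -3)

Write a = (a_1, ..., a_3) in the standard basis. For each basis vector v_i, ℓ(v_i) = <v_i, a> is a linear equation in the a_j's. Collect the n equations into a matrix system V a = ℓ, where row i of V is v_i (expressed in the standard basis). Since V is invertible (lower-triangular with 1s on the diagonal, up to permutation), solve by back-substitution:
  V =
[[0, 1, 0],
 [1, 1, 1],
 [1, 0, 0]]
  V a = (2, 3, 4)
Solving gives a = (4, 2, -3).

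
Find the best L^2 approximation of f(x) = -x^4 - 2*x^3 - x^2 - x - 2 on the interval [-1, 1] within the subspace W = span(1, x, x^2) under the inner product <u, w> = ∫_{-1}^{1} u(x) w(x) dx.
g(x) = -13*x^2/7 - 11*x/5 - 67/35

The best approximation g ∈ W is the orthogonal projection of f onto W. Writing g = a_0 + a_1 x + a_2 x^2, the coefficients solve the normal equations G · a = b where
  G_{ij} = <φ_i, φ_j> and b_i = <f, φ_i>, with φ_0 = 1, φ_1 = x, φ_2 = x^2.
G =
  [2, 0, 2/3]
  [0, 2/3, 0]
  [2/3, 0, 2/5],
b = (-76/15, -22/15, -212/105).
Solving gives a_0 = -67/35, a_1 = -11/5, a_2 = -13/7, so
  g(x) = -13*x^2/7 - 11*x/5 - 67/35.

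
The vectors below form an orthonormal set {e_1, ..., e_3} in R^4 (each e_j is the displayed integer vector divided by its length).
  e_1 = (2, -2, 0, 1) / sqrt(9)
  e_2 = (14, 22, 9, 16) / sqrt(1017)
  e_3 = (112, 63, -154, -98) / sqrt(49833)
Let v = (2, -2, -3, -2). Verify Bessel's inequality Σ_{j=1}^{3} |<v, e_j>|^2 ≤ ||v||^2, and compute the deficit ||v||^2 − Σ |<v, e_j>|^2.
Σ |<v, e_j>|^2 = 21; ||v||^2 = 21; deficit = 0

Write each e_j = u_j / sqrt(<u_j, u_j>) where u_j is the displayed integer vector. Then <v, e_j> = <v, u_j> / sqrt(<u_j, u_j>), so |<v, e_j>|^2 = <v, u_j>^2 / <u_j, u_j>.
Coefficients: <v, e_1> = 6/sqrt(9), <v, e_2> = -75/sqrt(1017), <v, e_3> = 756/sqrt(49833).
Square and sum: Σ |<v, e_j>|^2 = 21.
Compute ||v||^2 = v·v = 21.
Deficit = 21 − 21 = 0 ≥ 0, confirming Bessel's inequality. (The deficit equals ||v − Σ <v,e_j> e_j||^2, the squared distance from v to span{e_j}.)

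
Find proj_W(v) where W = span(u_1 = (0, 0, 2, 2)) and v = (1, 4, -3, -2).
proj_W(v) = (0, 0, -5/2, -5/2)

Set up U = [u_1 | ... | u_1] ∈ R^(4×1). The projector onto W = col(U) is P = U (U^T U)^(-1) U^T.
Compute U^T U =
  [8],
and U^T v = (-10).
Solve U^T U · c = U^T v for the coefficients: c = (-5/4). The projection is proj_W(v) = U c.
Check: (v - proj_W(v)) · u_1 = 0  (should be 0).
Result: proj_W(v) = (0, 0, -5/2, -5/2).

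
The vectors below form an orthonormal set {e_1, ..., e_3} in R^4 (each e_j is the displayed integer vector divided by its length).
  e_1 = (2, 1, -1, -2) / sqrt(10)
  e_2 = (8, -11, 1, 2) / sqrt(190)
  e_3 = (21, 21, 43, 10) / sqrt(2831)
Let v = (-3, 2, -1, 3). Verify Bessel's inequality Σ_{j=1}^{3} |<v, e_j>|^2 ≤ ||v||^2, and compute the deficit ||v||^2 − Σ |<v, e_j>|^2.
Σ |<v, e_j>|^2 = 2586/149; ||v||^2 = 23; deficit = 841/149

Write each e_j = u_j / sqrt(<u_j, u_j>) where u_j is the displayed integer vector. Then <v, e_j> = <v, u_j> / sqrt(<u_j, u_j>), so |<v, e_j>|^2 = <v, u_j>^2 / <u_j, u_j>.
Coefficients: <v, e_1> = -9/sqrt(10), <v, e_2> = -41/sqrt(190), <v, e_3> = -34/sqrt(2831).
Square and sum: Σ |<v, e_j>|^2 = 2586/149.
Compute ||v||^2 = v·v = 23.
Deficit = 23 − 2586/149 = 841/149 ≥ 0, confirming Bessel's inequality. (The deficit equals ||v − Σ <v,e_j> e_j||^2, the squared distance from v to span{e_j}.)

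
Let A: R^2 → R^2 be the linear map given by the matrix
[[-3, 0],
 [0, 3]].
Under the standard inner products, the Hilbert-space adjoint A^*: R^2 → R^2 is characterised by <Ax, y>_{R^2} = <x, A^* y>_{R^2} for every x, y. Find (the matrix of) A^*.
A^* = A^T =
[[-3, 0],
 [0, 3]]

For real matrices with standard dot products, the defining identity <Ax, y> = <x, A^* y> gives (Ax)^T y = x^T (A^*) y, i.e. x^T A^T y = x^T (A^*) y. Since this holds for all x, y, we must have A^* = A^T. Therefore
A^* =
[[-3, 0],
 [0, 3]].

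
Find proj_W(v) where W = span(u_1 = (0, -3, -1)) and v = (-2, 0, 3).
proj_W(v) = (0, 9/10, 3/10)

Set up U = [u_1 | ... | u_1] ∈ R^(3×1). The projector onto W = col(U) is P = U (U^T U)^(-1) U^T.
Compute U^T U =
  [10],
and U^T v = (-3).
Solve U^T U · c = U^T v for the coefficients: c = (-3/10). The projection is proj_W(v) = U c.
Check: (v - proj_W(v)) · u_1 = 0  (should be 0).
Result: proj_W(v) = (0, 9/10, 3/10).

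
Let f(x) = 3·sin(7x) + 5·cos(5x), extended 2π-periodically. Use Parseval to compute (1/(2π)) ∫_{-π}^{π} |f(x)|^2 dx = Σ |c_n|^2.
Σ |c_n|^2 = 17

Expand |f|^2 and use orthogonality of {sin(nx), cos(mx)} on [-π, π]:
  ∫_{-π}^{π} sin(nx)^2 dx = π, ∫ cos(mx)^2 dx = π, and cross terms integrate to 0.
So ∫_{-π}^{π} f(x)^2 dx = 3^2 · π + 5^2 · π = (9 + 25)π.
Divide by 2π: (9 + 25)/2 = 17.
By Parseval, this equals Σ |c_n|^2.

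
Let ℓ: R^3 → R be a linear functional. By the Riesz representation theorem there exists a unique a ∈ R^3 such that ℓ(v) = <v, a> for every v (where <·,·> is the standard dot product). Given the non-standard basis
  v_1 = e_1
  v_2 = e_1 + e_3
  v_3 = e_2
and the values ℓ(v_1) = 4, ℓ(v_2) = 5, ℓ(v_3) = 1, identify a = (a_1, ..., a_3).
a = (4, 1, 1)

Write a = (a_1, ..., a_3) in the standard basis. For each basis vector v_i, ℓ(v_i) = <v_i, a> is a linear equation in the a_j's. Collect the n equations into a matrix system V a = ℓ, where row i of V is v_i (expressed in the standard basis). Since V is invertible (lower-triangular with 1s on the diagonal, up to permutation), solve by back-substitution:
  V =
[[1, 0, 0],
 [1, 0, 1],
 [0, 1, 0]]
  V a = (4, 5, 1)
Solving gives a = (4, 1, 1).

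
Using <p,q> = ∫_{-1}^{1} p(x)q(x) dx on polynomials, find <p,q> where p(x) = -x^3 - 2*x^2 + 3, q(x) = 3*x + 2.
<p,q> = 122/15

Expand the product: p(x)·q(x) = -3*x^4 - 8*x^3 - 4*x^2 + 9*x + 6.
∫_{-1}^{1} of each monomial x^k gives [2/(k+1) if k even, 0 if k odd]. Integrating term-by-term (or equivalently evaluating the antiderivative F(x) = -3*x^5/5 - 2*x^4 - 4*x^3/3 + 9*x^2/2 + 6*x at the endpoints):
  F(1) − F(−1) = 197/30 − (-47/30) = 122/15.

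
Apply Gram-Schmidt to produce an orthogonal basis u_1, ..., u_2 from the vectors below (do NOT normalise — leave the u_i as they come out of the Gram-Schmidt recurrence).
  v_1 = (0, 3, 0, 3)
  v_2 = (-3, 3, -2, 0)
Orthogonal basis:
  u_1 = (0, 3, 0, 3)
  u_2 = (-3, 3/2, -2, -3/2)

Apply the Gram-Schmidt recurrence
  u_1 = v_1
  u_i = v_i − Σ_{j<i} ((v_i · u_j) / (u_j · u_j)) · u_j.

Step by step this gives:
  u_1 = (0, 3, 0, 3)
  u_2 = (-3, 3/2, -2, -3/2)

Orthogonality check:
  u_2 · u_1 = 0 (should be 0)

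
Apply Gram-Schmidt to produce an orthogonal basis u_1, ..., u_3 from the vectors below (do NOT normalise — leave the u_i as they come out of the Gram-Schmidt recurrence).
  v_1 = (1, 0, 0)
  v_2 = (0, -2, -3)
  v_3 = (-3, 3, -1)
Orthogonal basis:
  u_1 = (1, 0, 0)
  u_2 = (0, -2, -3)
  u_3 = (0, 33/13, -22/13)

Apply the Gram-Schmidt recurrence
  u_1 = v_1
  u_i = v_i − Σ_{j<i} ((v_i · u_j) / (u_j · u_j)) · u_j.

Step by step this gives:
  u_1 = (1, 0, 0)
  u_2 = (0, -2, -3)
  u_3 = (0, 33/13, -22/13)

Orthogonality check:
  u_2 · u_1 = 0 (should be 0)
  u_3 · u_1 = 0 (should be 0)
  u_3 · u_2 = 0 (should be 0)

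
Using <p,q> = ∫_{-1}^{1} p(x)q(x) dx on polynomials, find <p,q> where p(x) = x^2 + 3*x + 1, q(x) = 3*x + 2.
<p,q> = 34/3

Expand the product: p(x)·q(x) = 3*x^3 + 11*x^2 + 9*x + 2.
∫_{-1}^{1} of each monomial x^k gives [2/(k+1) if k even, 0 if k odd]. Integrating term-by-term (or equivalently evaluating the antiderivative F(x) = 3*x^4/4 + 11*x^3/3 + 9*x^2/2 + 2*x at the endpoints):
  F(1) − F(−1) = 131/12 − (-5/12) = 34/3.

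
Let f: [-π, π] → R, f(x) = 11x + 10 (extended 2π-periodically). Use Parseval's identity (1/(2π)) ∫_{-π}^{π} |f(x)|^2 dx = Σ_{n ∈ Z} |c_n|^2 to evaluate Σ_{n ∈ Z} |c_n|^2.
Σ |c_n|^2 = 121π^2/3 + 100

Expand and integrate term by term over [-π, π]:
  ∫ (11x)^2 dx = 121·(2π^3/3); ∫ 2·11·(10)·x dx = 0 (odd integrand); ∫ 10^2 dx = 100·2π.
So (1/(2π)) ∫_{-π}^{π} (11x + 10)^2 dx = 121π^2/3 + 100 = 121π^2/3 + 100.
Parseval ⇒ Σ |c_n|^2 = 121π^2/3 + 100.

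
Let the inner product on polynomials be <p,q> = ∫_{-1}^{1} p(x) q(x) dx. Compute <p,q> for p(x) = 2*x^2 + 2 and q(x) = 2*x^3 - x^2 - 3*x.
<p,q> = -32/15

Expand the product: p(x)·q(x) = 4*x^5 - 2*x^4 - 2*x^3 - 2*x^2 - 6*x.
∫_{-1}^{1} of each monomial x^k gives [2/(k+1) if k even, 0 if k odd]. Integrating term-by-term (or equivalently evaluating the antiderivative F(x) = 2*x^6/3 - 2*x^5/5 - x^4/2 - 2*x^3/3 - 3*x^2 at the endpoints):
  F(1) − F(−1) = -39/10 − (-53/30) = -32/15.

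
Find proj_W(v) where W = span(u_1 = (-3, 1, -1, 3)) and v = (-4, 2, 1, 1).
proj_W(v) = (-12/5, 4/5, -4/5, 12/5)

Set up U = [u_1 | ... | u_1] ∈ R^(4×1). The projector onto W = col(U) is P = U (U^T U)^(-1) U^T.
Compute U^T U =
  [20],
and U^T v = (16).
Solve U^T U · c = U^T v for the coefficients: c = (4/5). The projection is proj_W(v) = U c.
Check: (v - proj_W(v)) · u_1 = 0  (should be 0).
Result: proj_W(v) = (-12/5, 4/5, -4/5, 12/5).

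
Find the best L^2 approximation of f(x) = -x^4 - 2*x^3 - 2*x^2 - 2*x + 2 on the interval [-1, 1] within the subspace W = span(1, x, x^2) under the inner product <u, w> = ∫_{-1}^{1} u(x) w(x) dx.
g(x) = -20*x^2/7 - 16*x/5 + 73/35

The best approximation g ∈ W is the orthogonal projection of f onto W. Writing g = a_0 + a_1 x + a_2 x^2, the coefficients solve the normal equations G · a = b where
  G_{ij} = <φ_i, φ_j> and b_i = <f, φ_i>, with φ_0 = 1, φ_1 = x, φ_2 = x^2.
G =
  [2, 0, 2/3]
  [0, 2/3, 0]
  [2/3, 0, 2/5],
b = (34/15, -32/15, 26/105).
Solving gives a_0 = 73/35, a_1 = -16/5, a_2 = -20/7, so
  g(x) = -20*x^2/7 - 16*x/5 + 73/35.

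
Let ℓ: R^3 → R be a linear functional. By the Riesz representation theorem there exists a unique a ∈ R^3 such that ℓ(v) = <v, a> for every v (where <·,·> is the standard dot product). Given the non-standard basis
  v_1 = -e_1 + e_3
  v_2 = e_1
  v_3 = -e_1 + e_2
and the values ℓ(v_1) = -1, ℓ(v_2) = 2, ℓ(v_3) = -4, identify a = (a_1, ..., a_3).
a = (2, -2, 1)

Write a = (a_1, ..., a_3) in the standard basis. For each basis vector v_i, ℓ(v_i) = <v_i, a> is a linear equation in the a_j's. Collect the n equations into a matrix system V a = ℓ, where row i of V is v_i (expressed in the standard basis). Since V is invertible (lower-triangular with 1s on the diagonal, up to permutation), solve by back-substitution:
  V =
[[-1, 0, 1],
 [1, 0, 0],
 [-1, 1, 0]]
  V a = (-1, 2, -4)
Solving gives a = (2, -2, 1).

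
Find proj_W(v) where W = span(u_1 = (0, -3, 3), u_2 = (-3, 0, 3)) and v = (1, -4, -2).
proj_W(v) = (8/3, -7/3, -1/3)

Set up U = [u_1 | ... | u_2] ∈ R^(3×2). The projector onto W = col(U) is P = U (U^T U)^(-1) U^T.
Compute U^T U =
  [18, 9]
  [9, 18],
and U^T v = (6, -9).
Solve U^T U · c = U^T v for the coefficients: c = (7/9, -8/9). The projection is proj_W(v) = U c.
Check: (v - proj_W(v)) · u_1 = 0  (should be 0).
Check: (v - proj_W(v)) · u_2 = 0  (should be 0).
Result: proj_W(v) = (8/3, -7/3, -1/3).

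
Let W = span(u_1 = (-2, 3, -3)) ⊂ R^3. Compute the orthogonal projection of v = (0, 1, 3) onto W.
proj_W(v) = (6/11, -9/11, 9/11)

Set up U = [u_1 | ... | u_1] ∈ R^(3×1). The projector onto W = col(U) is P = U (U^T U)^(-1) U^T.
Compute U^T U =
  [22],
and U^T v = (-6).
Solve U^T U · c = U^T v for the coefficients: c = (-3/11). The projection is proj_W(v) = U c.
Check: (v - proj_W(v)) · u_1 = 0  (should be 0).
Result: proj_W(v) = (6/11, -9/11, 9/11).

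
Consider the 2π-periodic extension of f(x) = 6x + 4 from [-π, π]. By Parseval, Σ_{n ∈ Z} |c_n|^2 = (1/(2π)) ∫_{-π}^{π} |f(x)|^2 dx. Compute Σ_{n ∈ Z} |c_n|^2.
Σ |c_n|^2 = 12π^2 + 16

Expand and integrate term by term over [-π, π]:
  ∫ (6x)^2 dx = 36·(2π^3/3); ∫ 2·6·(4)·x dx = 0 (odd integrand); ∫ 4^2 dx = 16·2π.
So (1/(2π)) ∫_{-π}^{π} (6x + 4)^2 dx = 36π^2/3 + 16 = 12π^2 + 16.
Parseval ⇒ Σ |c_n|^2 = 12π^2 + 16.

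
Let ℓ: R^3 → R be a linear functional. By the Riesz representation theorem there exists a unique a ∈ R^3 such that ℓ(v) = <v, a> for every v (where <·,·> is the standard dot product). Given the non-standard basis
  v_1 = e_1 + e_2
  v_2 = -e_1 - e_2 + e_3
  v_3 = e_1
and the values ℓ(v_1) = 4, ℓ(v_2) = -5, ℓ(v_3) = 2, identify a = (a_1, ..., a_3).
a = (2, 2, -1)

Write a = (a_1, ..., a_3) in the standard basis. For each basis vector v_i, ℓ(v_i) = <v_i, a> is a linear equation in the a_j's. Collect the n equations into a matrix system V a = ℓ, where row i of V is v_i (expressed in the standard basis). Since V is invertible (lower-triangular with 1s on the diagonal, up to permutation), solve by back-substitution:
  V =
[[1, 1, 0],
 [-1, -1, 1],
 [1, 0, 0]]
  V a = (4, -5, 2)
Solving gives a = (2, 2, -1).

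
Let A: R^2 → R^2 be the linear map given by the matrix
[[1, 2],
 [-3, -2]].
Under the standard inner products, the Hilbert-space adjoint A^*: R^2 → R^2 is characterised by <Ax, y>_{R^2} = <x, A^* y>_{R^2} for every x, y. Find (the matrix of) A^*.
A^* = A^T =
[[1, -3],
 [2, -2]]

For real matrices with standard dot products, the defining identity <Ax, y> = <x, A^* y> gives (Ax)^T y = x^T (A^*) y, i.e. x^T A^T y = x^T (A^*) y. Since this holds for all x, y, we must have A^* = A^T. Therefore
A^* =
[[1, -3],
 [2, -2]].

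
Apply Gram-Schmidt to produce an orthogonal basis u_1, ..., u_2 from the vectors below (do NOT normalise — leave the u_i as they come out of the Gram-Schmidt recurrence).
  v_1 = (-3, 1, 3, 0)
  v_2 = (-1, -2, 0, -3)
Orthogonal basis:
  u_1 = (-3, 1, 3, 0)
  u_2 = (-16/19, -39/19, -3/19, -3)

Apply the Gram-Schmidt recurrence
  u_1 = v_1
  u_i = v_i − Σ_{j<i} ((v_i · u_j) / (u_j · u_j)) · u_j.

Step by step this gives:
  u_1 = (-3, 1, 3, 0)
  u_2 = (-16/19, -39/19, -3/19, -3)

Orthogonality check:
  u_2 · u_1 = 0 (should be 0)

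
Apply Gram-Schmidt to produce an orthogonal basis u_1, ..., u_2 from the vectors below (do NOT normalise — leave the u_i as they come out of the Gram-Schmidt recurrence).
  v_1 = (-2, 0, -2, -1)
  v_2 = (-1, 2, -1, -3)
Orthogonal basis:
  u_1 = (-2, 0, -2, -1)
  u_2 = (5/9, 2, 5/9, -20/9)

Apply the Gram-Schmidt recurrence
  u_1 = v_1
  u_i = v_i − Σ_{j<i} ((v_i · u_j) / (u_j · u_j)) · u_j.

Step by step this gives:
  u_1 = (-2, 0, -2, -1)
  u_2 = (5/9, 2, 5/9, -20/9)

Orthogonality check:
  u_2 · u_1 = 0 (should be 0)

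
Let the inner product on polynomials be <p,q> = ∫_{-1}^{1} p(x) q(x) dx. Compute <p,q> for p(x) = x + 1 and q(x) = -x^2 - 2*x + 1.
<p,q> = 0

Expand the product: p(x)·q(x) = -x^3 - 3*x^2 - x + 1.
∫_{-1}^{1} of each monomial x^k gives [2/(k+1) if k even, 0 if k odd]. Integrating term-by-term (or equivalently evaluating the antiderivative F(x) = -x^4/4 - x^3 - x^2/2 + x at the endpoints):
  F(1) − F(−1) = -3/4 − (-3/4) = 0.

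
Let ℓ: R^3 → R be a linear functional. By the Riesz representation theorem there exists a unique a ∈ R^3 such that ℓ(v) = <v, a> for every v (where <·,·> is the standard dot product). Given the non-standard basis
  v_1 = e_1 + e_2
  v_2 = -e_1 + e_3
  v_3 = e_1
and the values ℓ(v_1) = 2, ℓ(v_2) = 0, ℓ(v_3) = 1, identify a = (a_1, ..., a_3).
a = (1, 1, 1)

Write a = (a_1, ..., a_3) in the standard basis. For each basis vector v_i, ℓ(v_i) = <v_i, a> is a linear equation in the a_j's. Collect the n equations into a matrix system V a = ℓ, where row i of V is v_i (expressed in the standard basis). Since V is invertible (lower-triangular with 1s on the diagonal, up to permutation), solve by back-substitution:
  V =
[[1, 1, 0],
 [-1, 0, 1],
 [1, 0, 0]]
  V a = (2, 0, 1)
Solving gives a = (1, 1, 1).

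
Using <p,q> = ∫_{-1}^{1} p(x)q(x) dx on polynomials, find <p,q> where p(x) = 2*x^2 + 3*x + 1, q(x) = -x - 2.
<p,q> = -26/3

Expand the product: p(x)·q(x) = -2*x^3 - 7*x^2 - 7*x - 2.
∫_{-1}^{1} of each monomial x^k gives [2/(k+1) if k even, 0 if k odd]. Integrating term-by-term (or equivalently evaluating the antiderivative F(x) = -x^4/2 - 7*x^3/3 - 7*x^2/2 - 2*x at the endpoints):
  F(1) − F(−1) = -25/3 − (1/3) = -26/3.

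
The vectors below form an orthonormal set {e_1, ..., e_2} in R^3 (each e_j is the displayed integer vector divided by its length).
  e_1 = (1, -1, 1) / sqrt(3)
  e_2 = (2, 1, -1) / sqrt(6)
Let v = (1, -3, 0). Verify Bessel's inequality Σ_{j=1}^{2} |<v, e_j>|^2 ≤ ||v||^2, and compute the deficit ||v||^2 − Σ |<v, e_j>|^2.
Σ |<v, e_j>|^2 = 11/2; ||v||^2 = 10; deficit = 9/2

Write each e_j = u_j / sqrt(<u_j, u_j>) where u_j is the displayed integer vector. Then <v, e_j> = <v, u_j> / sqrt(<u_j, u_j>), so |<v, e_j>|^2 = <v, u_j>^2 / <u_j, u_j>.
Coefficients: <v, e_1> = 4/sqrt(3), <v, e_2> = -1/sqrt(6).
Square and sum: Σ |<v, e_j>|^2 = 11/2.
Compute ||v||^2 = v·v = 10.
Deficit = 10 − 11/2 = 9/2 ≥ 0, confirming Bessel's inequality. (The deficit equals ||v − Σ <v,e_j> e_j||^2, the squared distance from v to span{e_j}.)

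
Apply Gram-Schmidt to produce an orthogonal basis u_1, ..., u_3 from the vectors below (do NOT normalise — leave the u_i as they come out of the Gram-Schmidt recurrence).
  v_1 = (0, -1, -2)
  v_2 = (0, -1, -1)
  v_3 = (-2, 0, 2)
Orthogonal basis:
  u_1 = (0, -1, -2)
  u_2 = (0, -2/5, 1/5)
  u_3 = (-2, 0, 0)

Apply the Gram-Schmidt recurrence
  u_1 = v_1
  u_i = v_i − Σ_{j<i} ((v_i · u_j) / (u_j · u_j)) · u_j.

Step by step this gives:
  u_1 = (0, -1, -2)
  u_2 = (0, -2/5, 1/5)
  u_3 = (-2, 0, 0)

Orthogonality check:
  u_2 · u_1 = 0 (should be 0)
  u_3 · u_1 = 0 (should be 0)
  u_3 · u_2 = 0 (should be 0)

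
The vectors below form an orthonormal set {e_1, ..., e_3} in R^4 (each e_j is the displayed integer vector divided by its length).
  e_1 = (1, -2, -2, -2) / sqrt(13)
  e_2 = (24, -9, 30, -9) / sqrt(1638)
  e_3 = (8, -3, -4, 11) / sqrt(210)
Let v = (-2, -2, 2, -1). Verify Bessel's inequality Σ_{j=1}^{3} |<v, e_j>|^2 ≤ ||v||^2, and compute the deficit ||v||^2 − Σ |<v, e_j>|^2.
Σ |<v, e_j>|^2 = 74/15; ||v||^2 = 13; deficit = 121/15

Write each e_j = u_j / sqrt(<u_j, u_j>) where u_j is the displayed integer vector. Then <v, e_j> = <v, u_j> / sqrt(<u_j, u_j>), so |<v, e_j>|^2 = <v, u_j>^2 / <u_j, u_j>.
Coefficients: <v, e_1> = 0/sqrt(13), <v, e_2> = 39/sqrt(1638), <v, e_3> = -29/sqrt(210).
Square and sum: Σ |<v, e_j>|^2 = 74/15.
Compute ||v||^2 = v·v = 13.
Deficit = 13 − 74/15 = 121/15 ≥ 0, confirming Bessel's inequality. (The deficit equals ||v − Σ <v,e_j> e_j||^2, the squared distance from v to span{e_j}.)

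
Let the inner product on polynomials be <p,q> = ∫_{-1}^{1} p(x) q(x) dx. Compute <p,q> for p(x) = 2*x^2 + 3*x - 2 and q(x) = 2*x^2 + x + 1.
<p,q> = -26/15

Expand the product: p(x)·q(x) = 4*x^4 + 8*x^3 + x^2 + x - 2.
∫_{-1}^{1} of each monomial x^k gives [2/(k+1) if k even, 0 if k odd]. Integrating term-by-term (or equivalently evaluating the antiderivative F(x) = 4*x^5/5 + 2*x^4 + x^3/3 + x^2/2 - 2*x at the endpoints):
  F(1) − F(−1) = 49/30 − (101/30) = -26/15.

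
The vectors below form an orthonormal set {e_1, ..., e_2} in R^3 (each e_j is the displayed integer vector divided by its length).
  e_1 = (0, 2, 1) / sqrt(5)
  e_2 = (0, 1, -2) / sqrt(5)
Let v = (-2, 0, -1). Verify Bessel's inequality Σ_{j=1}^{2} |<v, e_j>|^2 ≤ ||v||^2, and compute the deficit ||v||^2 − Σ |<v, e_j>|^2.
Σ |<v, e_j>|^2 = 1; ||v||^2 = 5; deficit = 4

Write each e_j = u_j / sqrt(<u_j, u_j>) where u_j is the displayed integer vector. Then <v, e_j> = <v, u_j> / sqrt(<u_j, u_j>), so |<v, e_j>|^2 = <v, u_j>^2 / <u_j, u_j>.
Coefficients: <v, e_1> = -1/sqrt(5), <v, e_2> = 2/sqrt(5).
Square and sum: Σ |<v, e_j>|^2 = 1.
Compute ||v||^2 = v·v = 5.
Deficit = 5 − 1 = 4 ≥ 0, confirming Bessel's inequality. (The deficit equals ||v − Σ <v,e_j> e_j||^2, the squared distance from v to span{e_j}.)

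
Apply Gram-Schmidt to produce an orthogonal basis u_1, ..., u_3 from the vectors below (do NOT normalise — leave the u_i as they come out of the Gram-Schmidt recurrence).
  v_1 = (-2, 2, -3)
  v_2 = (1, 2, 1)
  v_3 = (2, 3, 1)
Orthogonal basis:
  u_1 = (-2, 2, -3)
  u_2 = (15/17, 36/17, 14/17)
  u_3 = (56/101, -7/101, -42/101)

Apply the Gram-Schmidt recurrence
  u_1 = v_1
  u_i = v_i − Σ_{j<i} ((v_i · u_j) / (u_j · u_j)) · u_j.

Step by step this gives:
  u_1 = (-2, 2, -3)
  u_2 = (15/17, 36/17, 14/17)
  u_3 = (56/101, -7/101, -42/101)

Orthogonality check:
  u_2 · u_1 = 0 (should be 0)
  u_3 · u_1 = 0 (should be 0)
  u_3 · u_2 = 0 (should be 0)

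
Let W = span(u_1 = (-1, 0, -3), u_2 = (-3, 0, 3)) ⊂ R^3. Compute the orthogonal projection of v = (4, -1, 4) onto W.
proj_W(v) = (4, 0, 4)

Set up U = [u_1 | ... | u_2] ∈ R^(3×2). The projector onto W = col(U) is P = U (U^T U)^(-1) U^T.
Compute U^T U =
  [10, -6]
  [-6, 18],
and U^T v = (-16, 0).
Solve U^T U · c = U^T v for the coefficients: c = (-2, -2/3). The projection is proj_W(v) = U c.
Check: (v - proj_W(v)) · u_1 = 0  (should be 0).
Check: (v - proj_W(v)) · u_2 = 0  (should be 0).
Result: proj_W(v) = (4, 0, 4).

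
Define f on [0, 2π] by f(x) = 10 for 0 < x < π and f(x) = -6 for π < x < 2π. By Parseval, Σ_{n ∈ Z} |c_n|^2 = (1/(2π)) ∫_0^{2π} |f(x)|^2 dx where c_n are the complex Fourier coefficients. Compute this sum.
Σ |c_n|^2 = 68

Parseval equates the L^2 energy of f (normalised by 1/(2π)) with the ℓ^2 sum of its Fourier coefficients: (1/(2π)) ∫_0^{2π} |f|^2 = Σ |c_n|^2.
Compute the left side: (1/(2π)) [∫_0^π 10^2 dx + ∫_π^{2π} (-6)^2 dx] = (1/(2π)) · (100π + 36π) = (100 + 36)/2 = 68.
So Σ_{n ∈ Z} |c_n|^2 = 68.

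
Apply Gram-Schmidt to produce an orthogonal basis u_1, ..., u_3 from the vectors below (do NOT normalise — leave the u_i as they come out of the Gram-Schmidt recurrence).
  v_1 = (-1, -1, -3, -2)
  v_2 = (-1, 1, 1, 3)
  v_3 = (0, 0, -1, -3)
Orthogonal basis:
  u_1 = (-1, -1, -3, -2)
  u_2 = (-8/5, 2/5, -4/5, 9/5)
  u_3 = (-17/33, 29/33, 8/33, -6/11)

Apply the Gram-Schmidt recurrence
  u_1 = v_1
  u_i = v_i − Σ_{j<i} ((v_i · u_j) / (u_j · u_j)) · u_j.

Step by step this gives:
  u_1 = (-1, -1, -3, -2)
  u_2 = (-8/5, 2/5, -4/5, 9/5)
  u_3 = (-17/33, 29/33, 8/33, -6/11)

Orthogonality check:
  u_2 · u_1 = 0 (should be 0)
  u_3 · u_1 = 0 (should be 0)
  u_3 · u_2 = 0 (should be 0)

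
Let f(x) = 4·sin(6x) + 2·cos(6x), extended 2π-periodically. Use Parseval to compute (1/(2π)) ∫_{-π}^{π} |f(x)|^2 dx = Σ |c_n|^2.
Σ |c_n|^2 = 10

Expand |f|^2 and use orthogonality of {sin(nx), cos(mx)} on [-π, π]:
  ∫_{-π}^{π} sin(nx)^2 dx = π, ∫ cos(mx)^2 dx = π, and cross terms integrate to 0.
So ∫_{-π}^{π} f(x)^2 dx = 4^2 · π + 2^2 · π = (16 + 4)π.
Divide by 2π: (16 + 4)/2 = 10.
By Parseval, this equals Σ |c_n|^2.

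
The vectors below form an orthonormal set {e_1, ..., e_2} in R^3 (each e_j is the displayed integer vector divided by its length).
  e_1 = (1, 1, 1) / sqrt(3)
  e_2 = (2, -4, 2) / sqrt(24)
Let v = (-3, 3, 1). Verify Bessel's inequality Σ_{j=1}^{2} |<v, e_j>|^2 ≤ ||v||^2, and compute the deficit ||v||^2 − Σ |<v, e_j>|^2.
Σ |<v, e_j>|^2 = 11; ||v||^2 = 19; deficit = 8

Write each e_j = u_j / sqrt(<u_j, u_j>) where u_j is the displayed integer vector. Then <v, e_j> = <v, u_j> / sqrt(<u_j, u_j>), so |<v, e_j>|^2 = <v, u_j>^2 / <u_j, u_j>.
Coefficients: <v, e_1> = 1/sqrt(3), <v, e_2> = -16/sqrt(24).
Square and sum: Σ |<v, e_j>|^2 = 11.
Compute ||v||^2 = v·v = 19.
Deficit = 19 − 11 = 8 ≥ 0, confirming Bessel's inequality. (The deficit equals ||v − Σ <v,e_j> e_j||^2, the squared distance from v to span{e_j}.)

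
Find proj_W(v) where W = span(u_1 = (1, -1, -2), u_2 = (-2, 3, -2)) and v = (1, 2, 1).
proj_W(v) = (-67/101, 76/101, 80/101)

Set up U = [u_1 | ... | u_2] ∈ R^(3×2). The projector onto W = col(U) is P = U (U^T U)^(-1) U^T.
Compute U^T U =
  [6, -1]
  [-1, 17],
and U^T v = (-3, 2).
Solve U^T U · c = U^T v for the coefficients: c = (-49/101, 9/101). The projection is proj_W(v) = U c.
Check: (v - proj_W(v)) · u_1 = 0  (should be 0).
Check: (v - proj_W(v)) · u_2 = 0  (should be 0).
Result: proj_W(v) = (-67/101, 76/101, 80/101).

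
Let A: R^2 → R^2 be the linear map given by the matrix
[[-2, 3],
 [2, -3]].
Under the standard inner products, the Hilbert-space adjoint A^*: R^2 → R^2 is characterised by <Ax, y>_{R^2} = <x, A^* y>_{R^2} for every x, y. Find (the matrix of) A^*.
A^* = A^T =
[[-2, 2],
 [3, -3]]

For real matrices with standard dot products, the defining identity <Ax, y> = <x, A^* y> gives (Ax)^T y = x^T (A^*) y, i.e. x^T A^T y = x^T (A^*) y. Since this holds for all x, y, we must have A^* = A^T. Therefore
A^* =
[[-2, 2],
 [3, -3]].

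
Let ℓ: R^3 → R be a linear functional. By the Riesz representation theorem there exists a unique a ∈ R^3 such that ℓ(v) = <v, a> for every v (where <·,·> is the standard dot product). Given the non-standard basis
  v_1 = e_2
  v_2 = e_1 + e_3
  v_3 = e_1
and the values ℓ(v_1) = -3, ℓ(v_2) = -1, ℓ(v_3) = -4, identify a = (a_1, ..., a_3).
a = (-4, -3, 3)

Write a = (a_1, ..., a_3) in the standard basis. For each basis vector v_i, ℓ(v_i) = <v_i, a> is a linear equation in the a_j's. Collect the n equations into a matrix system V a = ℓ, where row i of V is v_i (expressed in the standard basis). Since V is invertible (lower-triangular with 1s on the diagonal, up to permutation), solve by back-substitution:
  V =
[[0, 1, 0],
 [1, 0, 1],
 [1, 0, 0]]
  V a = (-3, -1, -4)
Solving gives a = (-4, -3, 3).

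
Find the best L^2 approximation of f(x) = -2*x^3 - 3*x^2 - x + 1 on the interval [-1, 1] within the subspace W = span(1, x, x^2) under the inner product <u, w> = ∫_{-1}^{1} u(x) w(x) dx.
g(x) = -3*x^2 - 11*x/5 + 1

The best approximation g ∈ W is the orthogonal projection of f onto W. Writing g = a_0 + a_1 x + a_2 x^2, the coefficients solve the normal equations G · a = b where
  G_{ij} = <φ_i, φ_j> and b_i = <f, φ_i>, with φ_0 = 1, φ_1 = x, φ_2 = x^2.
G =
  [2, 0, 2/3]
  [0, 2/3, 0]
  [2/3, 0, 2/5],
b = (0, -22/15, -8/15).
Solving gives a_0 = 1, a_1 = -11/5, a_2 = -3, so
  g(x) = -3*x^2 - 11*x/5 + 1.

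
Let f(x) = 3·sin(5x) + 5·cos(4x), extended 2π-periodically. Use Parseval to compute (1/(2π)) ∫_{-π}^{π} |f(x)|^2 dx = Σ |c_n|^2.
Σ |c_n|^2 = 17

Expand |f|^2 and use orthogonality of {sin(nx), cos(mx)} on [-π, π]:
  ∫_{-π}^{π} sin(nx)^2 dx = π, ∫ cos(mx)^2 dx = π, and cross terms integrate to 0.
So ∫_{-π}^{π} f(x)^2 dx = 3^2 · π + 5^2 · π = (9 + 25)π.
Divide by 2π: (9 + 25)/2 = 17.
By Parseval, this equals Σ |c_n|^2.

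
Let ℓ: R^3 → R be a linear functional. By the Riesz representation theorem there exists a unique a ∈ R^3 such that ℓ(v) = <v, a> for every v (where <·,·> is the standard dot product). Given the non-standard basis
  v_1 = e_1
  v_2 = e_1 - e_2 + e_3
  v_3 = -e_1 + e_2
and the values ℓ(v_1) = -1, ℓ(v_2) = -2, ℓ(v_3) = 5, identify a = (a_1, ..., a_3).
a = (-1, 4, 3)

Write a = (a_1, ..., a_3) in the standard basis. For each basis vector v_i, ℓ(v_i) = <v_i, a> is a linear equation in the a_j's. Collect the n equations into a matrix system V a = ℓ, where row i of V is v_i (expressed in the standard basis). Since V is invertible (lower-triangular with 1s on the diagonal, up to permutation), solve by back-substitution:
  V =
[[1, 0, 0],
 [1, -1, 1],
 [-1, 1, 0]]
  V a = (-1, -2, 5)
Solving gives a = (-1, 4, 3).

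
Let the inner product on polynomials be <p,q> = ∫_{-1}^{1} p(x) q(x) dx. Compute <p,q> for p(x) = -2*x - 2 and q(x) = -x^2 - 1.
<p,q> = 16/3

Expand the product: p(x)·q(x) = 2*x^3 + 2*x^2 + 2*x + 2.
∫_{-1}^{1} of each monomial x^k gives [2/(k+1) if k even, 0 if k odd]. Integrating term-by-term (or equivalently evaluating the antiderivative F(x) = x^4/2 + 2*x^3/3 + x^2 + 2*x at the endpoints):
  F(1) − F(−1) = 25/6 − (-7/6) = 16/3.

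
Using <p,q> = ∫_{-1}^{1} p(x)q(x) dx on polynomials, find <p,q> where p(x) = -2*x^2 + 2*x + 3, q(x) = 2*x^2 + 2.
<p,q> = 176/15

Expand the product: p(x)·q(x) = -4*x^4 + 4*x^3 + 2*x^2 + 4*x + 6.
∫_{-1}^{1} of each monomial x^k gives [2/(k+1) if k even, 0 if k odd]. Integrating term-by-term (or equivalently evaluating the antiderivative F(x) = -4*x^5/5 + x^4 + 2*x^3/3 + 2*x^2 + 6*x at the endpoints):
  F(1) − F(−1) = 133/15 − (-43/15) = 176/15.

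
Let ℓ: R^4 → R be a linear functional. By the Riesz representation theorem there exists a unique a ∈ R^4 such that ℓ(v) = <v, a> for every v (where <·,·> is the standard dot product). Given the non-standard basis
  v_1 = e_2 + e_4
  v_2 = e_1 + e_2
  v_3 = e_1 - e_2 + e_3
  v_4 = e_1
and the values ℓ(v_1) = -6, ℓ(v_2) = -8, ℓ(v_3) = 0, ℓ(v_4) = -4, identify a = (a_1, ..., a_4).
a = (-4, -4, 0, -2)

Write a = (a_1, ..., a_4) in the standard basis. For each basis vector v_i, ℓ(v_i) = <v_i, a> is a linear equation in the a_j's. Collect the n equations into a matrix system V a = ℓ, where row i of V is v_i (expressed in the standard basis). Since V is invertible (lower-triangular with 1s on the diagonal, up to permutation), solve by back-substitution:
  V =
[[0, 1, 0, 1],
 [1, 1, 0, 0],
 [1, -1, 1, 0],
 [1, 0, 0, 0]]
  V a = (-6, -8, 0, -4)
Solving gives a = (-4, -4, 0, -2).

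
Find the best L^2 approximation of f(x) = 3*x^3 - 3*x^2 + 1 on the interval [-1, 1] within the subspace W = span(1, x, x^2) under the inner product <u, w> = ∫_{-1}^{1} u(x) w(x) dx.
g(x) = -3*x^2 + 9*x/5 + 1

The best approximation g ∈ W is the orthogonal projection of f onto W. Writing g = a_0 + a_1 x + a_2 x^2, the coefficients solve the normal equations G · a = b where
  G_{ij} = <φ_i, φ_j> and b_i = <f, φ_i>, with φ_0 = 1, φ_1 = x, φ_2 = x^2.
G =
  [2, 0, 2/3]
  [0, 2/3, 0]
  [2/3, 0, 2/5],
b = (0, 6/5, -8/15).
Solving gives a_0 = 1, a_1 = 9/5, a_2 = -3, so
  g(x) = -3*x^2 + 9*x/5 + 1.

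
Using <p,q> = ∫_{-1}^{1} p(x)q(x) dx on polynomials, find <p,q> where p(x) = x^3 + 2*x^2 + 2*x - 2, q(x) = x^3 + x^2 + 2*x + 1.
<p,q> = 142/105

Expand the product: p(x)·q(x) = x^6 + 3*x^5 + 6*x^4 + 5*x^3 + 4*x^2 - 2*x - 2.
∫_{-1}^{1} of each monomial x^k gives [2/(k+1) if k even, 0 if k odd]. Integrating term-by-term (or equivalently evaluating the antiderivative F(x) = x^7/7 + x^6/2 + 6*x^5/5 + 5*x^4/4 + 4*x^3/3 - x^2 - 2*x at the endpoints):
  F(1) − F(−1) = 599/420 − (31/420) = 142/105.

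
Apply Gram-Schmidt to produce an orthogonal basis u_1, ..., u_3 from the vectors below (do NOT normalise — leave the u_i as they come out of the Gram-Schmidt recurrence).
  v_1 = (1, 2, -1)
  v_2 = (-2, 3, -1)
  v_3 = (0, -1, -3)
Orthogonal basis:
  u_1 = (1, 2, -1)
  u_2 = (-17/6, 4/3, -1/6)
  u_3 = (-24/59, -72/59, -168/59)

Apply the Gram-Schmidt recurrence
  u_1 = v_1
  u_i = v_i − Σ_{j<i} ((v_i · u_j) / (u_j · u_j)) · u_j.

Step by step this gives:
  u_1 = (1, 2, -1)
  u_2 = (-17/6, 4/3, -1/6)
  u_3 = (-24/59, -72/59, -168/59)

Orthogonality check:
  u_2 · u_1 = 0 (should be 0)
  u_3 · u_1 = 0 (should be 0)
  u_3 · u_2 = 0 (should be 0)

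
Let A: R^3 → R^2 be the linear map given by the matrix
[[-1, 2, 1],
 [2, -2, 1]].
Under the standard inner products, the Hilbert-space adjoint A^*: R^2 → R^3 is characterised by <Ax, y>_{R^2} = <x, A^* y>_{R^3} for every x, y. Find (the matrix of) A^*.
A^* = A^T =
[[-1, 2],
 [2, -2],
 [1, 1]]

For real matrices with standard dot products, the defining identity <Ax, y> = <x, A^* y> gives (Ax)^T y = x^T (A^*) y, i.e. x^T A^T y = x^T (A^*) y. Since this holds for all x, y, we must have A^* = A^T. Therefore
A^* =
[[-1, 2],
 [2, -2],
 [1, 1]].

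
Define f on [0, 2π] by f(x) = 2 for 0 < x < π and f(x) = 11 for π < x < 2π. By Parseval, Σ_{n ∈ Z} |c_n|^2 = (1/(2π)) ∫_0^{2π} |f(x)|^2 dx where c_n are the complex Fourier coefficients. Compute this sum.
Σ |c_n|^2 = 125/2

Parseval equates the L^2 energy of f (normalised by 1/(2π)) with the ℓ^2 sum of its Fourier coefficients: (1/(2π)) ∫_0^{2π} |f|^2 = Σ |c_n|^2.
Compute the left side: (1/(2π)) [∫_0^π 2^2 dx + ∫_π^{2π} 11^2 dx] = (1/(2π)) · (4π + 121π) = (4 + 121)/2 = 125/2.
So Σ_{n ∈ Z} |c_n|^2 = 125/2.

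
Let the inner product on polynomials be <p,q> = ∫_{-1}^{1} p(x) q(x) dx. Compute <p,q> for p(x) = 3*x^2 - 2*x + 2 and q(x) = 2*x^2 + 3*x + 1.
<p,q> = 106/15

Expand the product: p(x)·q(x) = 6*x^4 + 5*x^3 + x^2 + 4*x + 2.
∫_{-1}^{1} of each monomial x^k gives [2/(k+1) if k even, 0 if k odd]. Integrating term-by-term (or equivalently evaluating the antiderivative F(x) = 6*x^5/5 + 5*x^4/4 + x^3/3 + 2*x^2 + 2*x at the endpoints):
  F(1) − F(−1) = 407/60 − (-17/60) = 106/15.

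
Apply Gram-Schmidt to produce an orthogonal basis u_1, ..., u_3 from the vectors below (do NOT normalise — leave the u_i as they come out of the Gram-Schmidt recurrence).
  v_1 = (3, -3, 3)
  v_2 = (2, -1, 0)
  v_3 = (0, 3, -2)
Orthogonal basis:
  u_1 = (3, -3, 3)
  u_2 = (1, 0, -1)
  u_3 = (2/3, 4/3, 2/3)

Apply the Gram-Schmidt recurrence
  u_1 = v_1
  u_i = v_i − Σ_{j<i} ((v_i · u_j) / (u_j · u_j)) · u_j.

Step by step this gives:
  u_1 = (3, -3, 3)
  u_2 = (1, 0, -1)
  u_3 = (2/3, 4/3, 2/3)

Orthogonality check:
  u_2 · u_1 = 0 (should be 0)
  u_3 · u_1 = 0 (should be 0)
  u_3 · u_2 = 0 (should be 0)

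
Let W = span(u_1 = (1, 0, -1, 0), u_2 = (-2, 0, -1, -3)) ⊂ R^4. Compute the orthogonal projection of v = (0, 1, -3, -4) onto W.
proj_W(v) = (-1/3, 0, -10/3, -11/3)

Set up U = [u_1 | ... | u_2] ∈ R^(4×2). The projector onto W = col(U) is P = U (U^T U)^(-1) U^T.
Compute U^T U =
  [2, -1]
  [-1, 14],
and U^T v = (3, 15).
Solve U^T U · c = U^T v for the coefficients: c = (19/9, 11/9). The projection is proj_W(v) = U c.
Check: (v - proj_W(v)) · u_1 = 0  (should be 0).
Check: (v - proj_W(v)) · u_2 = 0  (should be 0).
Result: proj_W(v) = (-1/3, 0, -10/3, -11/3).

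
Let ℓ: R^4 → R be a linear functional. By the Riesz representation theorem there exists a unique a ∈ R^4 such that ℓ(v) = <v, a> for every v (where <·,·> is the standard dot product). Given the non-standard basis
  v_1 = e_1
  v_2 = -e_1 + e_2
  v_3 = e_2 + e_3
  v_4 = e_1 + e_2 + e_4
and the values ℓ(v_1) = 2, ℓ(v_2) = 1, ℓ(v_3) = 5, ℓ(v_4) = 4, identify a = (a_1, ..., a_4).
a = (2, 3, 2, -1)

Write a = (a_1, ..., a_4) in the standard basis. For each basis vector v_i, ℓ(v_i) = <v_i, a> is a linear equation in the a_j's. Collect the n equations into a matrix system V a = ℓ, where row i of V is v_i (expressed in the standard basis). Since V is invertible (lower-triangular with 1s on the diagonal, up to permutation), solve by back-substitution:
  V =
[[1, 0, 0, 0],
 [-1, 1, 0, 0],
 [0, 1, 1, 0],
 [1, 1, 0, 1]]
  V a = (2, 1, 5, 4)
Solving gives a = (2, 3, 2, -1).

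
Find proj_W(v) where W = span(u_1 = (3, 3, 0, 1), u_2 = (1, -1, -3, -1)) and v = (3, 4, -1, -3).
proj_W(v) = (776/227, 550/227, -339/227, 108/227)

Set up U = [u_1 | ... | u_2] ∈ R^(4×2). The projector onto W = col(U) is P = U (U^T U)^(-1) U^T.
Compute U^T U =
  [19, -1]
  [-1, 12],
and U^T v = (18, 5).
Solve U^T U · c = U^T v for the coefficients: c = (221/227, 113/227). The projection is proj_W(v) = U c.
Check: (v - proj_W(v)) · u_1 = 0  (should be 0).
Check: (v - proj_W(v)) · u_2 = 0  (should be 0).
Result: proj_W(v) = (776/227, 550/227, -339/227, 108/227).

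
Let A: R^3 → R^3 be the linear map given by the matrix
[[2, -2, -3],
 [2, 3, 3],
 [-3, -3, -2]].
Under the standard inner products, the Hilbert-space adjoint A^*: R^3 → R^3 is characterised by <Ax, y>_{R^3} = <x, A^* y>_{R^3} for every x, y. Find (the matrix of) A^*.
A^* = A^T =
[[2, 2, -3],
 [-2, 3, -3],
 [-3, 3, -2]]

For real matrices with standard dot products, the defining identity <Ax, y> = <x, A^* y> gives (Ax)^T y = x^T (A^*) y, i.e. x^T A^T y = x^T (A^*) y. Since this holds for all x, y, we must have A^* = A^T. Therefore
A^* =
[[2, 2, -3],
 [-2, 3, -3],
 [-3, 3, -2]].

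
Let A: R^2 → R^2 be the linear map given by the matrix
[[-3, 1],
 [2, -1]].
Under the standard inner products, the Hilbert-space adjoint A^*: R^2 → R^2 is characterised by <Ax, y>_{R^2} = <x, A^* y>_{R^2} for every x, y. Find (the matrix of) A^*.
A^* = A^T =
[[-3, 2],
 [1, -1]]

For real matrices with standard dot products, the defining identity <Ax, y> = <x, A^* y> gives (Ax)^T y = x^T (A^*) y, i.e. x^T A^T y = x^T (A^*) y. Since this holds for all x, y, we must have A^* = A^T. Therefore
A^* =
[[-3, 2],
 [1, -1]].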